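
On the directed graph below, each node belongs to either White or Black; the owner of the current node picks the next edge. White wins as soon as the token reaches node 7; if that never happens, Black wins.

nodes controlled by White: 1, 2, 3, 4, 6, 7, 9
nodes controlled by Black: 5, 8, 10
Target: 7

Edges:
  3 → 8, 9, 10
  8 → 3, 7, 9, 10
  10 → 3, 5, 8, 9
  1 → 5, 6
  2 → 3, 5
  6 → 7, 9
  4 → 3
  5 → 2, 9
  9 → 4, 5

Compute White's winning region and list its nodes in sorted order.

A0 = {7}
A1: add {6} — 6 (White) has 6→7.
A2: add {1} — 1 (White) has 1→6.
A3 = A2; e.g. 2 (White) has no edge into A2. Fixed point.
White's winning region = {1, 6, 7}.

1, 6, 7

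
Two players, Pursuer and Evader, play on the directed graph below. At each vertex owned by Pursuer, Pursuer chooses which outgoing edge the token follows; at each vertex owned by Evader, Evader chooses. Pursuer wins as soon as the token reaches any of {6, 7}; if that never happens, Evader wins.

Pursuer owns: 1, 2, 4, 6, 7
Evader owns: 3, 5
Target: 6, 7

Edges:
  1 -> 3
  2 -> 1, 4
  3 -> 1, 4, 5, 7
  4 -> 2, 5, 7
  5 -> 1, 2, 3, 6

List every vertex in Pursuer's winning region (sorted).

A0 = {6, 7}
A1: add {4} — 4 (Pursuer) has 4→7.
A2: add {2} — 2 (Pursuer) has 2→4.
A3 = A2; e.g. 1 (Pursuer) has no edge into A2. Fixed point.
Pursuer's winning region = {2, 4, 6, 7}.

2, 4, 6, 7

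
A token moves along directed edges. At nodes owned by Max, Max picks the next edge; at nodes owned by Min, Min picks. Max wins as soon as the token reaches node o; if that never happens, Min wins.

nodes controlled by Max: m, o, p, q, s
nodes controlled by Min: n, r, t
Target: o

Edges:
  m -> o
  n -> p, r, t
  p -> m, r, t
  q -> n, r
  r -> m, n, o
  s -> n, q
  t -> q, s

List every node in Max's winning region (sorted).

A0 = {o}
A1: add {m} — m (Max) has m→o.
A2: add {p} — p (Max) has p→m.
A3 = A2; e.g. n (Min) can still go to r. Fixed point.
Max's winning region = {m, o, p}.

m, o, p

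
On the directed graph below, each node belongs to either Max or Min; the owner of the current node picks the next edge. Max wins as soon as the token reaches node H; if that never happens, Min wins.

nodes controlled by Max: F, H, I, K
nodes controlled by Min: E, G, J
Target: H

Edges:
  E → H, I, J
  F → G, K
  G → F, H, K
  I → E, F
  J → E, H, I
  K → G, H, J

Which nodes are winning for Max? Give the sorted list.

F, G, H, I, K

A0 = {H}
A1: add {K} — K (Max) has K→H.
A2: add {F} — F (Max) has F→K.
A3: add {G, I} — G (Min): all of {F, H, K} already in; I (Max) has I→F.
A4 = A3; e.g. E (Min) can still go to J. Fixed point.
Max's winning region = {F, G, H, I, K}.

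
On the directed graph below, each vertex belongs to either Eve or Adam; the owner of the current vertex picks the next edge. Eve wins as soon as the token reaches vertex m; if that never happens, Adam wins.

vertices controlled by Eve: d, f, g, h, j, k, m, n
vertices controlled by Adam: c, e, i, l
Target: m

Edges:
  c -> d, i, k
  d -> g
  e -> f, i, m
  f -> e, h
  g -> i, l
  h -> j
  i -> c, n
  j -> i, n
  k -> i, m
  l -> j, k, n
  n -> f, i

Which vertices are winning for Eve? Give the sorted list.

k, m

A0 = {m}
A1: add {k} — k (Eve) has k→m.
A2 = A1; e.g. c (Adam) can still go to d. Fixed point.
Eve's winning region = {k, m}.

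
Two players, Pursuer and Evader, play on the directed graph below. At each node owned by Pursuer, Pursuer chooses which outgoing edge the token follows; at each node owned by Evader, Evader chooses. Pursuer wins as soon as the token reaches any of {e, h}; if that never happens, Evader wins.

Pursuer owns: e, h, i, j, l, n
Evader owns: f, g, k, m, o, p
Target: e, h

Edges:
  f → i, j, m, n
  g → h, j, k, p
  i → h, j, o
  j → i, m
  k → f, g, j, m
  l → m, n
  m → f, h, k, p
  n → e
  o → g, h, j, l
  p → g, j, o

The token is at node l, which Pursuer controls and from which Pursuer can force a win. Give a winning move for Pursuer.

A0 = {e, h}
A1: add {i, n} — i (Pursuer) has i→h; n (Pursuer) has n→e.
A2: add {j, l} — j (Pursuer) has j→i; l (Pursuer) has l→n.
A3 = A2; e.g. f (Evader) can still go to m. Fixed point.
From l, successor n is in the attractor (rank 1); the other successor m is not.

n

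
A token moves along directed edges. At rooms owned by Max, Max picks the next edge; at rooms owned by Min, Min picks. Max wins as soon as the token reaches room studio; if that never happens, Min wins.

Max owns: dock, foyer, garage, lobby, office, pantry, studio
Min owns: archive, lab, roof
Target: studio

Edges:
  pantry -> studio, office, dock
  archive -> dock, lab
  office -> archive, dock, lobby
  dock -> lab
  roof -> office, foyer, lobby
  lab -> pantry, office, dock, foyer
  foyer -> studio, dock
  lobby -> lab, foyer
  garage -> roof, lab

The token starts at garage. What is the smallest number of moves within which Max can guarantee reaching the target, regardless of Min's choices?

A0 = {studio}
A1: add {foyer, pantry} — pantry (Max) has pantry→studio; foyer (Max) has foyer→studio.
A2: add {lobby} — lobby (Max) has lobby→foyer.
A3: add {office} — office (Max) has office→lobby.
A4: add {roof} — roof (Min): all of {office, foyer, lobby} already in.
A5: add {garage} — garage (Max) has garage→roof.
A6 = A5; e.g. archive (Min) can still go to dock. Fixed point.
garage enters the attractor at level 5, so Max can force the target in 5 moves from there.

5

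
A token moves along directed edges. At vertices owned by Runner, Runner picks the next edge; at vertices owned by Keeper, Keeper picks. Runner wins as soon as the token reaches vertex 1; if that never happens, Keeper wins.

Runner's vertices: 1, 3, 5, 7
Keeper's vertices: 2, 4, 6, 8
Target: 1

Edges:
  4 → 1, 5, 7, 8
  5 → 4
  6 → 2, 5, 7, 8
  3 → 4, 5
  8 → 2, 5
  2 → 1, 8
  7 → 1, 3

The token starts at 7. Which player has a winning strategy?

Runner

A0 = {1}
A1: add {7} — 7 (Runner) has 7→1.
A2 = A1; e.g. 2 (Keeper) can still go to 8. Fixed point.
7 ∈ A1, so Runner can force the target.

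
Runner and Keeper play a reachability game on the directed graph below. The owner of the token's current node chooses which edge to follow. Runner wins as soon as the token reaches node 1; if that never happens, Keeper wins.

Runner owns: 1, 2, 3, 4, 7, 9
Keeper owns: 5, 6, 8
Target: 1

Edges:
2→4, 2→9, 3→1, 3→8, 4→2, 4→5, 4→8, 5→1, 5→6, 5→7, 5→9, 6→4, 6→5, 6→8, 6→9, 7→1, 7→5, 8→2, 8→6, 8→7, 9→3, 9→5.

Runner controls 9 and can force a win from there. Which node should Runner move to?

A0 = {1}
A1: add {3, 7} — 3 (Runner) has 3→1; 7 (Runner) has 7→1.
A2: add {9} — 9 (Runner) has 9→3.
A3: add {2} — 2 (Runner) has 2→9.
A4: add {4} — 4 (Runner) has 4→2.
A5 = A4; e.g. 5 (Keeper) can still go to 6. Fixed point.
From 9, successor 3 is in the attractor (rank 1); the other successor 5 is not.

3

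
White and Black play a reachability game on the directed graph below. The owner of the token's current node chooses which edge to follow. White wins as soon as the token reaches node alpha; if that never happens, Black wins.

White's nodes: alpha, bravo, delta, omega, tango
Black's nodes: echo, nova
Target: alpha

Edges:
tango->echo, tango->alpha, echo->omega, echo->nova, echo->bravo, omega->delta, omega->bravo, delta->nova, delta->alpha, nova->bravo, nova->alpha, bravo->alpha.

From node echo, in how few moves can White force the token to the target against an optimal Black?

3

A0 = {alpha}
A1: add {bravo, delta, tango} — tango (White) has tango→alpha; delta (White) has delta→alpha; bravo (White) has bravo→alpha.
A2: add {nova, omega} — omega (White) has omega→delta; nova (Black): all of {bravo, alpha} already in.
A3: add {echo} — echo (Black): all of {omega, nova, bravo} already in.
A3 = all vertices. Fixed point.
echo enters the attractor at level 3, so White can force the target in 3 moves from there.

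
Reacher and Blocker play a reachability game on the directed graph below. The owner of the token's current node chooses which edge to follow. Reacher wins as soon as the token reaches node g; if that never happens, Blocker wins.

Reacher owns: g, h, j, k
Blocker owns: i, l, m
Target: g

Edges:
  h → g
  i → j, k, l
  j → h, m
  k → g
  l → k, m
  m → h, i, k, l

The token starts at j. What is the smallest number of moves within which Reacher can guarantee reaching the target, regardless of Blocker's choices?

A0 = {g}
A1: add {h, k} — h (Reacher) has h→g; k (Reacher) has k→g.
A2: add {j} — j (Reacher) has j→h.
A3 = A2; e.g. i (Blocker) can still go to l. Fixed point.
j enters the attractor at level 2, so Reacher can force the target in 2 moves from there.

2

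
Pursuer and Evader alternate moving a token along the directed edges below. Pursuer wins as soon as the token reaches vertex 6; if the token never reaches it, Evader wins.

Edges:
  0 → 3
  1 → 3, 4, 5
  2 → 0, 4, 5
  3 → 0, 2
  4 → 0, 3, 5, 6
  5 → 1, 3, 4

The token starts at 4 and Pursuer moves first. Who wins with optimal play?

Track states (vertex, player-to-move).
A0 = {(6,Pursuer), (6,Evader)}
A1: add {(4,Pursuer)}.
(4,Pursuer) ∈ A1 ⇒ Pursuer forces the target.

Pursuer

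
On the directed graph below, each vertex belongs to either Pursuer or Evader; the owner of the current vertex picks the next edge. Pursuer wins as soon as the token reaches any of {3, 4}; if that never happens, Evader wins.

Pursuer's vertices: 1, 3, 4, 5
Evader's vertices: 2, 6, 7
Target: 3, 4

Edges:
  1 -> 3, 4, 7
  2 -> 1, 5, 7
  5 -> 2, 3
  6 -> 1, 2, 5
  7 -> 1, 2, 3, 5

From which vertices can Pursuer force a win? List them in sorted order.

1, 3, 4, 5

A0 = {3, 4}
A1: add {1, 5} — 1 (Pursuer) has 1→3; 5 (Pursuer) has 5→3.
A2 = A1; e.g. 2 (Evader) can still go to 7. Fixed point.
Pursuer's winning region = {1, 3, 4, 5}.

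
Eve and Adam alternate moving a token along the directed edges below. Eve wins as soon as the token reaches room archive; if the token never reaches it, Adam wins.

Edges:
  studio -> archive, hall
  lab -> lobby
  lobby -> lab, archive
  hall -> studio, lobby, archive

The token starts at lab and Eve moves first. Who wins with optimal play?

Adam

Track states (vertex, player-to-move).
A0 = {(archive,Eve), (archive,Adam)}
A1: add {(studio,Eve), (lobby,Eve), (hall,Eve)}.
A2: add {(studio,Adam), (lab,Adam), (hall,Adam)}.
A3 = A2; e.g. (lab,Eve) stays out. (lab,Eve) never enters ⇒ Adam avoids the target.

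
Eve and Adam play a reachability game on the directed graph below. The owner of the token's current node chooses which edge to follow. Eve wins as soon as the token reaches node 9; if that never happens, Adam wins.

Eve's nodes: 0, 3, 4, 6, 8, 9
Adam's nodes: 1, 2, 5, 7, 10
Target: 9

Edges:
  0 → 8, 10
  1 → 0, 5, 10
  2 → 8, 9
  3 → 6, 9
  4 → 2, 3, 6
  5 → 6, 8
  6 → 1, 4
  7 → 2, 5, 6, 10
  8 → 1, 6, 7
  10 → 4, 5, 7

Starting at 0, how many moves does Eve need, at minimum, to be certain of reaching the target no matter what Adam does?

A0 = {9}
A1: add {3} — 3 (Eve) has 3→9.
A2: add {4} — 4 (Eve) has 4→3.
A3: add {6} — 6 (Eve) has 6→4.
A4: add {8} — 8 (Eve) has 8→6.
A5: add {0, 2, 5} — 0 (Eve) has 0→8; 2 (Adam): all of {8, 9} already in; 5 (Adam): all of {6, 8} already in.
A6 = A5; e.g. 1 (Adam) can still go to 10. Fixed point.
0 enters the attractor at level 5, so Eve can force the target in 5 moves from there.

5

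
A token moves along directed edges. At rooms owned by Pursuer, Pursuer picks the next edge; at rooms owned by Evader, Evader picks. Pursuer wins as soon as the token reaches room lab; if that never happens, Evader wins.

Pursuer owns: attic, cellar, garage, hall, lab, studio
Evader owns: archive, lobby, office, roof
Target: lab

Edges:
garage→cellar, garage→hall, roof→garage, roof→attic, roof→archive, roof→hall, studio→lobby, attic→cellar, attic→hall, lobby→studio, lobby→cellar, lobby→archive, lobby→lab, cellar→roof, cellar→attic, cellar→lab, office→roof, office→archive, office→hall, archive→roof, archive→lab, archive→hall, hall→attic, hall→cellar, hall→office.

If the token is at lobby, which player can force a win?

A0 = {lab}
A1: add {cellar} — cellar (Pursuer) has cellar→lab.
A2: add {attic, garage, hall} — garage (Pursuer) has garage→cellar; attic (Pursuer) has attic→cellar; hall (Pursuer) has hall→cellar.
A3 = A2; e.g. roof (Evader) can still go to archive. Fixed point.
lobby never enters the attractor, so Evader can avoid the target forever.

Evader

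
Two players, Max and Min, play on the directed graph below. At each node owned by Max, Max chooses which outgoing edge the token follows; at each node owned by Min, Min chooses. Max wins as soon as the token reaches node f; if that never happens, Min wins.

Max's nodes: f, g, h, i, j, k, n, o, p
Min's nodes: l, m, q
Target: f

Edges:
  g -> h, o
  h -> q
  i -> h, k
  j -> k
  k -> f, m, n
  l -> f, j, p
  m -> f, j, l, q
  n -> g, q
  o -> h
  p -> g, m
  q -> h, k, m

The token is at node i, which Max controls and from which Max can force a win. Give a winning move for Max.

A0 = {f}
A1: add {k} — k (Max) has k→f.
A2: add {i, j} — i (Max) has i→k; j (Max) has j→k.
A3 = A2; e.g. g (Max) has no edge into A2. Fixed point.
From i, successor k is in the attractor (rank 1); the other successor h is not.

k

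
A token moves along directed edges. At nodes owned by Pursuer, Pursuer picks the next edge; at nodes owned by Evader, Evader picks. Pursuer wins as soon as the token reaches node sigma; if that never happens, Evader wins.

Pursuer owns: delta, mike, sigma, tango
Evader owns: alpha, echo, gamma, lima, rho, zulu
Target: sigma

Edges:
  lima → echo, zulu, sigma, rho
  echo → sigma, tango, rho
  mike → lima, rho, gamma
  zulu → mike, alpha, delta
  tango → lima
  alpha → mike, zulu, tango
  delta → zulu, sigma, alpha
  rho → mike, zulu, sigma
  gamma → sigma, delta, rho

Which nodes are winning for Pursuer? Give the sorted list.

A0 = {sigma}
A1: add {delta} — delta (Pursuer) has delta→sigma.
A2 = A1; e.g. lima (Evader) can still go to echo. Fixed point.
Pursuer's winning region = {delta, sigma}.

delta, sigma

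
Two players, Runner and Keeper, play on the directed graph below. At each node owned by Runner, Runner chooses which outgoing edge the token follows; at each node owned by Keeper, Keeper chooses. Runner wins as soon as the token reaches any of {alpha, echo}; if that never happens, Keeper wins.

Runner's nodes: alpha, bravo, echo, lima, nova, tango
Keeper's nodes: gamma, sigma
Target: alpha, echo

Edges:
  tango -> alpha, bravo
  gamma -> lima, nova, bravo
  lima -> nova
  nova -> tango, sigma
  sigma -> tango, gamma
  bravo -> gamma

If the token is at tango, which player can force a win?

Runner

A0 = {alpha, echo}
A1: add {tango} — tango (Runner) has tango→alpha.
tango ∈ A1, so Runner can force the target.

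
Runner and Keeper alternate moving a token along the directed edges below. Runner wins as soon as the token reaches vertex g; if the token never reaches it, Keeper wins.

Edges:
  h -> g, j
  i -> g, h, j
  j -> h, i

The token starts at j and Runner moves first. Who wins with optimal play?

Track states (vertex, player-to-move).
A0 = {(g,Runner), (g,Keeper)}
A1: add {(h,Runner), (i,Runner)}.
A2: add {(j,Keeper)}.
A3 = A2; e.g. (h,Keeper) stays out. (j,Runner) never enters ⇒ Keeper avoids the target.

Keeper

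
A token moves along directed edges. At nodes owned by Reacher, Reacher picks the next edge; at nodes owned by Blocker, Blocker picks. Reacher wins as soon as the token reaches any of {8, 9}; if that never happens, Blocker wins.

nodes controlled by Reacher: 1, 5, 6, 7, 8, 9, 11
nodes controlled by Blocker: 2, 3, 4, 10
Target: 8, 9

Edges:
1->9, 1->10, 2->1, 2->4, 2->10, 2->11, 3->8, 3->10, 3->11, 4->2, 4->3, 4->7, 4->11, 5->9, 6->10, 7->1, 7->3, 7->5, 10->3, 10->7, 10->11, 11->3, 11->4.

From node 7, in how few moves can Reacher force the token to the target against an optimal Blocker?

2

A0 = {8, 9}
A1: add {1, 5} — 1 (Reacher) has 1→9; 5 (Reacher) has 5→9.
A2: add {7} — 7 (Reacher) has 7→1.
A3 = A2; e.g. 2 (Blocker) can still go to 4. Fixed point.
7 enters the attractor at level 2, so Reacher can force the target in 2 moves from there.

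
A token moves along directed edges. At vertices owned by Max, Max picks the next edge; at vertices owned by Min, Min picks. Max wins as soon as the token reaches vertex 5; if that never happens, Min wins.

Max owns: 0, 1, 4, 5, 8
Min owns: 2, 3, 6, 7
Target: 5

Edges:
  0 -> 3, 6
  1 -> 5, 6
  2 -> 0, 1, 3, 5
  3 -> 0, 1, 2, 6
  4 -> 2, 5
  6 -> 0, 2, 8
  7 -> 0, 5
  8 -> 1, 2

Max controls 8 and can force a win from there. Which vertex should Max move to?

1

A0 = {5}
A1: add {1, 4} — 1 (Max) has 1→5; 4 (Max) has 4→5.
A2: add {8} — 8 (Max) has 8→1.
A3 = A2; e.g. 0 (Max) has no edge into A2. Fixed point.
From 8, successor 1 is in the attractor (rank 1); the other successor 2 is not.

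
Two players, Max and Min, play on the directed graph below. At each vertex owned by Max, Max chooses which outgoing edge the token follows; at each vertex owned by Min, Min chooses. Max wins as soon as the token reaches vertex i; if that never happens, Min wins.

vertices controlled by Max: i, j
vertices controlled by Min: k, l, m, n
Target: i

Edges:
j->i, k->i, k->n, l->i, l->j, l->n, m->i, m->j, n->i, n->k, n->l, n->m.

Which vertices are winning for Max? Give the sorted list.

A0 = {i}
A1: add {j} — j (Max) has j→i.
A2: add {m} — m (Min): all of {i, j} already in.
A3 = A2; e.g. k (Min) can still go to n. Fixed point.
Max's winning region = {i, j, m}.

i, j, m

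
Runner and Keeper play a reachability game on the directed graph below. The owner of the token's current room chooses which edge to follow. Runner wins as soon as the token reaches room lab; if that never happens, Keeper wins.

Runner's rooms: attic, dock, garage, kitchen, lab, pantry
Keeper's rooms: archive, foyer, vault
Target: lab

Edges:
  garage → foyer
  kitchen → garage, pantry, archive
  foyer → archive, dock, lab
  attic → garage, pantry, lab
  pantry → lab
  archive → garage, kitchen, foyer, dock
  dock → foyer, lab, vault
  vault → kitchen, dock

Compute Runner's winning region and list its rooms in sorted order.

A0 = {lab}
A1: add {attic, dock, pantry} — attic (Runner) has attic→lab; pantry (Runner) has pantry→lab; dock (Runner) has dock→lab.
A2: add {kitchen} — kitchen (Runner) has kitchen→pantry.
A3: add {vault} — vault (Keeper): all of {kitchen, dock} already in.
A4 = A3; e.g. garage (Runner) has no edge into A3. Fixed point.
Runner's winning region = {attic, dock, kitchen, lab, pantry, vault}.

attic, dock, kitchen, lab, pantry, vault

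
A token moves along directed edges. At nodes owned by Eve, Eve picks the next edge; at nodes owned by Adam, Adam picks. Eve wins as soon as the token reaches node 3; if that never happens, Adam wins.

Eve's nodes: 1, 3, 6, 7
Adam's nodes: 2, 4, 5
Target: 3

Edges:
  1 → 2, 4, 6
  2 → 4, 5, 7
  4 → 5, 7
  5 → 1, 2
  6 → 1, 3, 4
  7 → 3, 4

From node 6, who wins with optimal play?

Eve

A0 = {3}
A1: add {6, 7} — 6 (Eve) has 6→3; 7 (Eve) has 7→3.
6 ∈ A1, so Eve can force the target.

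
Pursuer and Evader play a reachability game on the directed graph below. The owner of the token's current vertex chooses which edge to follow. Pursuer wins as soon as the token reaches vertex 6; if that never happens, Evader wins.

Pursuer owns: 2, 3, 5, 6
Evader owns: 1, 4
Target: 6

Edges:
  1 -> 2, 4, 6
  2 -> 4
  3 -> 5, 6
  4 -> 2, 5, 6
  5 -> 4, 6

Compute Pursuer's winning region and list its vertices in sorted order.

A0 = {6}
A1: add {3, 5} — 3 (Pursuer) has 3→6; 5 (Pursuer) has 5→6.
A2 = A1; e.g. 1 (Evader) can still go to 2. Fixed point.
Pursuer's winning region = {3, 5, 6}.

3, 5, 6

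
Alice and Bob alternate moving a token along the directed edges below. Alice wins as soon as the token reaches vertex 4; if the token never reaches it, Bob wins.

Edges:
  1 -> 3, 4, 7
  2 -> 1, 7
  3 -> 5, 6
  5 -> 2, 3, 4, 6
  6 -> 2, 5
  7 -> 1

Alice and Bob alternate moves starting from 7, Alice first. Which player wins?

Track states (vertex, player-to-move).
A0 = {(4,Alice), (4,Bob)}
A1: add {(1,Alice), (5,Alice)}.
A2: add {(7,Bob)}.
A3: add {(2,Alice)}.
A4: add {(6,Bob)}.
A5: add {(3,Alice)}.
A6 = A5; e.g. (1,Bob) stays out. (7,Alice) never enters ⇒ Bob avoids the target.

Bob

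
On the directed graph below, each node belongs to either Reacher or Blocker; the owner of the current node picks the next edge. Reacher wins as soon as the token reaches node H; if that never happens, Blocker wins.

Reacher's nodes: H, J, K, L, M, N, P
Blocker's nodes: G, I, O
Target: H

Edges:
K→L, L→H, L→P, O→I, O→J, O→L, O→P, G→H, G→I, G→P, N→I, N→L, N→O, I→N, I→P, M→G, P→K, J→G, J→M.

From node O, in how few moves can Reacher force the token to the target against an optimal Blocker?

A0 = {H}
A1: add {L} — L (Reacher) has L→H.
A2: add {K, N} — K (Reacher) has K→L; N (Reacher) has N→L.
A3: add {P} — P (Reacher) has P→K.
A4: add {I} — I (Blocker): all of {N, P} already in.
A5: add {G} — G (Blocker): all of {H, I, P} already in.
A6: add {J, M} — J (Reacher) has J→G; M (Reacher) has M→G.
A7: add {O} — O (Blocker): all of {I, J, L, P} already in.
A7 = all vertices. Fixed point.
O enters the attractor at level 7, so Reacher can force the target in 7 moves from there.

7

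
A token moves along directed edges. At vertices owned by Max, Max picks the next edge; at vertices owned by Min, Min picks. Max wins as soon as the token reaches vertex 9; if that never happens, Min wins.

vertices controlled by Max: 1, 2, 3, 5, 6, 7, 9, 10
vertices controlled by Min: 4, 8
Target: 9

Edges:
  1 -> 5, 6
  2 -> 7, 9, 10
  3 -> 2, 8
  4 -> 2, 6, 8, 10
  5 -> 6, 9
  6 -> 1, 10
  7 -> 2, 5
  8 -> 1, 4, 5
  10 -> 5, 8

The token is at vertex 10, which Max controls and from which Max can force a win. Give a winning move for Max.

5

A0 = {9}
A1: add {2, 5} — 2 (Max) has 2→9; 5 (Max) has 5→9.
A2: add {1, 3, 7, 10} — 1 (Max) has 1→5; 3 (Max) has 3→2; 7 (Max) has 7→2; 10 (Max) has 10→5.
A3: add {6} — 6 (Max) has 6→1.
A4 = A3; e.g. 4 (Min) can still go to 8. Fixed point.
From 10, successor 5 is in the attractor (rank 1); the other successor 8 is not.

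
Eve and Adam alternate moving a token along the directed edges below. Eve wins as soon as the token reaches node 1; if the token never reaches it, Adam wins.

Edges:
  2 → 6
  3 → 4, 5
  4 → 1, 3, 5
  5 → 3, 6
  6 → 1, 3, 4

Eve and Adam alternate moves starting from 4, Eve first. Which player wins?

Track states (vertex, player-to-move).
A0 = {(1,Eve), (1,Adam)}
A1: add {(4,Eve), (6,Eve)}.
(4,Eve) ∈ A1 ⇒ Eve forces the target.

Eve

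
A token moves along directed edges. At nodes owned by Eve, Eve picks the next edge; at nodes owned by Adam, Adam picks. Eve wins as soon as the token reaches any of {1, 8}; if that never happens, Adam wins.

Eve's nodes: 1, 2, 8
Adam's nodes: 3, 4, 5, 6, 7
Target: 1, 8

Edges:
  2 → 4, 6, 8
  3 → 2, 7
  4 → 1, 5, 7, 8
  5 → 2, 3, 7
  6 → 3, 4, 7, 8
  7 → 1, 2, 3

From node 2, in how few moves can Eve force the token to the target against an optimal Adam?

A0 = {1, 8}
A1: add {2} — 2 (Eve) has 2→8.
A2 = A1; e.g. 3 (Adam) can still go to 7. Fixed point.
2 enters the attractor at level 1, so Eve can force the target in 1 move from there.

1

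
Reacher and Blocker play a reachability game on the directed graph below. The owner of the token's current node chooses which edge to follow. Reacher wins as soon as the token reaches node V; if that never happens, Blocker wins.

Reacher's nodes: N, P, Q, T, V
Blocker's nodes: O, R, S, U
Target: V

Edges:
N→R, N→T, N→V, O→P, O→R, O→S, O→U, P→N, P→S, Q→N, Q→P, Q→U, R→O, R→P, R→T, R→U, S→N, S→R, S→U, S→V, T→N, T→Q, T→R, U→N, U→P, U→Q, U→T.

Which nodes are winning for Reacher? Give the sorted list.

N, P, Q, T, U, V

A0 = {V}
A1: add {N} — N (Reacher) has N→V.
A2: add {P, Q, T} — P (Reacher) has P→N; Q (Reacher) has Q→N; T (Reacher) has T→N.
A3: add {U} — U (Blocker): all of {N, P, Q, T} already in.
A4 = A3; e.g. O (Blocker) can still go to R. Fixed point.
Reacher's winning region = {N, P, Q, T, U, V}.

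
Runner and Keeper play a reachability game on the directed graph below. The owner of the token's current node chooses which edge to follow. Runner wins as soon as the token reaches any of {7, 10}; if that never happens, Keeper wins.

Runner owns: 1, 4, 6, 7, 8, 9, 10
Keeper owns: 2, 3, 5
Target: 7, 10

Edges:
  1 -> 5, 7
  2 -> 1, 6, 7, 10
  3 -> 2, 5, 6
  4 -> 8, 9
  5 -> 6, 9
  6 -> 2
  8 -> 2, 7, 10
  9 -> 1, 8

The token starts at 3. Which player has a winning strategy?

A0 = {7, 10}
A1: add {1, 8} — 1 (Runner) has 1→7; 8 (Runner) has 8→7.
A2: add {4, 9} — 4 (Runner) has 4→8; 9 (Runner) has 9→1.
A3 = A2; e.g. 2 (Keeper) can still go to 6. Fixed point.
3 never enters the attractor, so Keeper can avoid the target forever.

Keeper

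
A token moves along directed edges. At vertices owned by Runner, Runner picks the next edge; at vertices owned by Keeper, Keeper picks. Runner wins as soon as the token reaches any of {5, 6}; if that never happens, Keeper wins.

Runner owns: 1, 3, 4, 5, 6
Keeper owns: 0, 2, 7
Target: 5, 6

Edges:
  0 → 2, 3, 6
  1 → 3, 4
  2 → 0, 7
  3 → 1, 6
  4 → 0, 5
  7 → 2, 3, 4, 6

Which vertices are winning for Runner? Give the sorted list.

A0 = {5, 6}
A1: add {3, 4} — 3 (Runner) has 3→6; 4 (Runner) has 4→5.
A2: add {1} — 1 (Runner) has 1→3.
A3 = A2; e.g. 0 (Keeper) can still go to 2. Fixed point.
Runner's winning region = {1, 3, 4, 5, 6}.

1, 3, 4, 5, 6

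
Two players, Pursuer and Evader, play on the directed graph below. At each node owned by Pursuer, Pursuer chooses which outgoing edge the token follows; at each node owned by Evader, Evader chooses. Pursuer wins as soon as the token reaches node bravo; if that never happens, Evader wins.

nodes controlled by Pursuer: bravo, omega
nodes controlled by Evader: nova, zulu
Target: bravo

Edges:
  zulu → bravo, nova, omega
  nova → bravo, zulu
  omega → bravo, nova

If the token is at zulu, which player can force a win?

Evader

A0 = {bravo}
A1: add {omega} — omega (Pursuer) has omega→bravo.
A2 = A1; e.g. zulu (Evader) can still go to nova. Fixed point.
zulu never enters the attractor, so Evader can avoid the target forever.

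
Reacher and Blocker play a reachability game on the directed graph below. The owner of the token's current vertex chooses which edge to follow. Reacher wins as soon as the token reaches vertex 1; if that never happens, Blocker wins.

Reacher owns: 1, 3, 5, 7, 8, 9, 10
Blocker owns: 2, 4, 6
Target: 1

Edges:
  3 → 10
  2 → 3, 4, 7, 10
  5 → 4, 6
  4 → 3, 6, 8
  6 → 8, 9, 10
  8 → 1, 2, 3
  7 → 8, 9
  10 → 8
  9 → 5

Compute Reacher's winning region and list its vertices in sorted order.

A0 = {1}
A1: add {8} — 8 (Reacher) has 8→1.
A2: add {7, 10} — 7 (Reacher) has 7→8; 10 (Reacher) has 10→8.
A3: add {3} — 3 (Reacher) has 3→10.
A4 = A3; e.g. 2 (Blocker) can still go to 4. Fixed point.
Reacher's winning region = {1, 3, 7, 8, 10}.

1, 3, 7, 8, 10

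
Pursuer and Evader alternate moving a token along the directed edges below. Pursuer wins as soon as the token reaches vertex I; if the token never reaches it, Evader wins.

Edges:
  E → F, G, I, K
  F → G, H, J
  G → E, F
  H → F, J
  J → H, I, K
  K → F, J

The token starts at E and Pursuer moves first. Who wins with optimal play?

Pursuer

Track states (vertex, player-to-move).
A0 = {(I,Pursuer), (I,Evader)}
A1: add {(E,Pursuer), (J,Pursuer)}.
(E,Pursuer) ∈ A1 ⇒ Pursuer forces the target.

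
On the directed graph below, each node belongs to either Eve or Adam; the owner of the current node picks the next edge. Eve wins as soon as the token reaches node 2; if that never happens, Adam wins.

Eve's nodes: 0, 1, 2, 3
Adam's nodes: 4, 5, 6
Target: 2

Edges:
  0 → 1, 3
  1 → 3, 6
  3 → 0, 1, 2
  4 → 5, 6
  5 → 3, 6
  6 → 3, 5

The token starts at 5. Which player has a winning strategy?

A0 = {2}
A1: add {3} — 3 (Eve) has 3→2.
A2: add {0, 1} — 0 (Eve) has 0→3; 1 (Eve) has 1→3.
A3 = A2; e.g. 4 (Adam) can still go to 5. Fixed point.
5 never enters the attractor, so Adam can avoid the target forever.

Adam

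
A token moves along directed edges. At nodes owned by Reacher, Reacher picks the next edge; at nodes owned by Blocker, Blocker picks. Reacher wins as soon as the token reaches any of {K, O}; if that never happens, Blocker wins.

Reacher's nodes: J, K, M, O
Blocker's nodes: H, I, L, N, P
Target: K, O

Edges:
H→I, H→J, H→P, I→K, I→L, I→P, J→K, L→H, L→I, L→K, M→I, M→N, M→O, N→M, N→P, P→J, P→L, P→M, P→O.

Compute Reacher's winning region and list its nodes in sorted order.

A0 = {K, O}
A1: add {J, M} — J (Reacher) has J→K; M (Reacher) has M→O.
A2 = A1; e.g. H (Blocker) can still go to I. Fixed point.
Reacher's winning region = {J, K, M, O}.

J, K, M, O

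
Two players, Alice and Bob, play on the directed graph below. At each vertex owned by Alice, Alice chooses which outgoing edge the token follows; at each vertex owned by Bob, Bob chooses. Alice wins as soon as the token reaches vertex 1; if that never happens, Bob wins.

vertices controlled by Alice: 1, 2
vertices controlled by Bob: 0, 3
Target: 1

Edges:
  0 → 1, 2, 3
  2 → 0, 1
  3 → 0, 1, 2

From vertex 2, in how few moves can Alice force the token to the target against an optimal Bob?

1

A0 = {1}
A1: add {2} — 2 (Alice) has 2→1.
A2 = A1; e.g. 0 (Bob) can still go to 3. Fixed point.
2 enters the attractor at level 1, so Alice can force the target in 1 move from there.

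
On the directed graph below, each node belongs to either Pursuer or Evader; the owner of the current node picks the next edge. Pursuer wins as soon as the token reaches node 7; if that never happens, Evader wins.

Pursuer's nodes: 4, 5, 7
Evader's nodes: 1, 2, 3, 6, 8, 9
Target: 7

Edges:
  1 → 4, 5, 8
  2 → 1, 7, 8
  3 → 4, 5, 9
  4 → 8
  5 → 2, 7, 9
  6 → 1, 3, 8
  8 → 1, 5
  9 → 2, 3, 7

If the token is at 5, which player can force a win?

Pursuer

A0 = {7}
A1: add {5} — 5 (Pursuer) has 5→7.
A2 = A1; e.g. 1 (Evader) can still go to 4. Fixed point.
5 ∈ A1, so Pursuer can force the target.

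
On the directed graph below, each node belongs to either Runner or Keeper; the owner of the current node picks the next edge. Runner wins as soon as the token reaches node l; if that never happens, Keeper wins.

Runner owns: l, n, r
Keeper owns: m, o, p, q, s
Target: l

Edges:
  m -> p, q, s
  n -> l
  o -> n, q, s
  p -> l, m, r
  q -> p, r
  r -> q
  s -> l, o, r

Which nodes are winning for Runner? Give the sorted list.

A0 = {l}
A1: add {n} — n (Runner) has n→l.
A2 = A1; e.g. m (Keeper) can still go to p. Fixed point.
Runner's winning region = {l, n}.

l, n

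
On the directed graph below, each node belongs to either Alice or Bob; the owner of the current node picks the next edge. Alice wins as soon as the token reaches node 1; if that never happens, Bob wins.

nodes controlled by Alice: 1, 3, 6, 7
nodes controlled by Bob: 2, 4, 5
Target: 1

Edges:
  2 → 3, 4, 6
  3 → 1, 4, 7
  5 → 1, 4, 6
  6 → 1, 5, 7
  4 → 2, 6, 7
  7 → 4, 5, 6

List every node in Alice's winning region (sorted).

A0 = {1}
A1: add {3, 6} — 3 (Alice) has 3→1; 6 (Alice) has 6→1.
A2: add {7} — 7 (Alice) has 7→6.
A3 = A2; e.g. 2 (Bob) can still go to 4. Fixed point.
Alice's winning region = {1, 3, 6, 7}.

1, 3, 6, 7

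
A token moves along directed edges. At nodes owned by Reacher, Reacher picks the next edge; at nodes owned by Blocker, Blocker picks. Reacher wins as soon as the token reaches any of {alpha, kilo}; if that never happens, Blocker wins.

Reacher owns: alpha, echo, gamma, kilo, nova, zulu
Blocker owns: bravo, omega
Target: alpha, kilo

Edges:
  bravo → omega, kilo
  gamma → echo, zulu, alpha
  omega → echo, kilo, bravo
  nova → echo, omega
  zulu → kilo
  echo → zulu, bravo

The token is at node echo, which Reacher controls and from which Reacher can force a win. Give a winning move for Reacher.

zulu

A0 = {alpha, kilo}
A1: add {gamma, zulu} — zulu (Reacher) has zulu→kilo; gamma (Reacher) has gamma→alpha.
A2: add {echo} — echo (Reacher) has echo→zulu.
A3: add {nova} — nova (Reacher) has nova→echo.
A4 = A3; e.g. omega (Blocker) can still go to bravo. Fixed point.
From echo, successor zulu is in the attractor (rank 1); the other successor bravo is not.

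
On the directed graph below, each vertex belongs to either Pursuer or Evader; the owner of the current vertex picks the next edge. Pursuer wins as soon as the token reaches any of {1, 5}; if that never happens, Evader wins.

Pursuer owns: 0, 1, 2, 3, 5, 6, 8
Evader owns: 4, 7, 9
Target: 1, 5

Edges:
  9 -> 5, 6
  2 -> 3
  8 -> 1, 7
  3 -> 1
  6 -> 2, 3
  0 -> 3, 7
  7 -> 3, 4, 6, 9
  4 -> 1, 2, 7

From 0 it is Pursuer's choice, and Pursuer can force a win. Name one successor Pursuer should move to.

A0 = {1, 5}
A1: add {3, 8} — 3 (Pursuer) has 3→1; 8 (Pursuer) has 8→1.
A2: add {0, 2, 6} — 0 (Pursuer) has 0→3; 2 (Pursuer) has 2→3; 6 (Pursuer) has 6→3.
A3: add {9} — 9 (Evader): all of {5, 6} already in.
A4 = A3; e.g. 4 (Evader) can still go to 7. Fixed point.
From 0, successor 3 is in the attractor (rank 1); the other successor 7 is not.

3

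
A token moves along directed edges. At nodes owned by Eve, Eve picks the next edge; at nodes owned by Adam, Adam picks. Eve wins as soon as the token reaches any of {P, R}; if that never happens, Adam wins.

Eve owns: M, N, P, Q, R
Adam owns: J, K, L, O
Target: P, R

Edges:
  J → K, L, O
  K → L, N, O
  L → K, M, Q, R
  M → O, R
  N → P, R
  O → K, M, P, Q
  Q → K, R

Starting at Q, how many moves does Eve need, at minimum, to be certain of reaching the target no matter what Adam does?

A0 = {P, R}
A1: add {M, N, Q} — M (Eve) has M→R; N (Eve) has N→P; Q (Eve) has Q→R.
A2 = A1; e.g. J (Adam) can still go to K. Fixed point.
Q enters the attractor at level 1, so Eve can force the target in 1 move from there.

1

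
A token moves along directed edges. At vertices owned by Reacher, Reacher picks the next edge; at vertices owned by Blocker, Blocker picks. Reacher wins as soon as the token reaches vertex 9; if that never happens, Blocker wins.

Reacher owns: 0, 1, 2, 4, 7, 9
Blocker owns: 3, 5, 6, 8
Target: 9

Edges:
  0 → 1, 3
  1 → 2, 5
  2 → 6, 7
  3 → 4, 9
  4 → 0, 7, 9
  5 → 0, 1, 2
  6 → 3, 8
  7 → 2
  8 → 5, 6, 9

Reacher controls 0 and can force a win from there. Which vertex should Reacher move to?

A0 = {9}
A1: add {4} — 4 (Reacher) has 4→9.
A2: add {3} — 3 (Blocker): all of {4, 9} already in.
A3: add {0} — 0 (Reacher) has 0→3.
A4 = A3; e.g. 1 (Reacher) has no edge into A3. Fixed point.
From 0, successor 3 is in the attractor (rank 2); the other successor 1 is not.

3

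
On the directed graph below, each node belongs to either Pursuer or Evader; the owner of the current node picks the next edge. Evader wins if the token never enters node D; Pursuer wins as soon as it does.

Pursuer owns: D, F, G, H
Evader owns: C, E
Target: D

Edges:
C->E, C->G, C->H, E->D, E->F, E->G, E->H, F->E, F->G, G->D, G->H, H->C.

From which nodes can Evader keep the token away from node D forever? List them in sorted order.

A0 = {D}
A1: add {G} — G (Pursuer) has G→D.
A2: add {F} — F (Pursuer) has F→G.
A3 = A2; e.g. C (Evader) can still go to E. Fixed point.
Pursuer's attractor = {D, F, G}; Evader avoids the target exactly from the complement.

C, E, H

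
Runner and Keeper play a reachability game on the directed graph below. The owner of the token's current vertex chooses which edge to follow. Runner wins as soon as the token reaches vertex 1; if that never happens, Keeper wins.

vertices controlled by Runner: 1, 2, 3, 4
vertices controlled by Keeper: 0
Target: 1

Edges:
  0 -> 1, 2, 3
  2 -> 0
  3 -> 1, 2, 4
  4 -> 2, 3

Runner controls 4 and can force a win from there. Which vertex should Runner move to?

3

A0 = {1}
A1: add {3} — 3 (Runner) has 3→1.
A2: add {4} — 4 (Runner) has 4→3.
A3 = A2; e.g. 0 (Keeper) can still go to 2. Fixed point.
From 4, successor 3 is in the attractor (rank 1); the other successor 2 is not.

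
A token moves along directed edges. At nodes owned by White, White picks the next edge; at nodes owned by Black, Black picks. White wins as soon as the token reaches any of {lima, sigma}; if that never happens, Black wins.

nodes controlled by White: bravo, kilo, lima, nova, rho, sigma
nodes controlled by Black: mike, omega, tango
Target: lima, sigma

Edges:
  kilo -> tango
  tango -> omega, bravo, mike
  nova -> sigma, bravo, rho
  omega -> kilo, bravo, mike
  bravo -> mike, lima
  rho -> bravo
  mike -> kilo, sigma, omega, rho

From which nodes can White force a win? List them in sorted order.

A0 = {lima, sigma}
A1: add {bravo, nova} — nova (White) has nova→sigma; bravo (White) has bravo→lima.
A2: add {rho} — rho (White) has rho→bravo.
A3 = A2; e.g. kilo (White) has no edge into A2. Fixed point.
White's winning region = {bravo, lima, nova, rho, sigma}.

bravo, lima, nova, rho, sigma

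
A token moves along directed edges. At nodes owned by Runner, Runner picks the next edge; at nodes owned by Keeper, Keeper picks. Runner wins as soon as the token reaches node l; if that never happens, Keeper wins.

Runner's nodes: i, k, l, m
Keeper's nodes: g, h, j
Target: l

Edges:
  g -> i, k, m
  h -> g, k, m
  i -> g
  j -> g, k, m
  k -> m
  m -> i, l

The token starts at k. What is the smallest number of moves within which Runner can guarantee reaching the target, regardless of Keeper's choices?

A0 = {l}
A1: add {m} — m (Runner) has m→l.
A2: add {k} — k (Runner) has k→m.
A3 = A2; e.g. g (Keeper) can still go to i. Fixed point.
k enters the attractor at level 2, so Runner can force the target in 2 moves from there.

2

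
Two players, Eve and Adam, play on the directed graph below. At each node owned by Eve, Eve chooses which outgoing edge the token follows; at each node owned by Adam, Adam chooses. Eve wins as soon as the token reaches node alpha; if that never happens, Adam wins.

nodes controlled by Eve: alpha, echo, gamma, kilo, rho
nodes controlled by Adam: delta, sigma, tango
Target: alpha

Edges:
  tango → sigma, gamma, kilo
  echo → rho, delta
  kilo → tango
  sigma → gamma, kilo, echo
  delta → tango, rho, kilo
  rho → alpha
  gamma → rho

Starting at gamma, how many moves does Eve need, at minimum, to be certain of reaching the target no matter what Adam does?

2

A0 = {alpha}
A1: add {rho} — rho (Eve) has rho→alpha.
A2: add {echo, gamma} — gamma (Eve) has gamma→rho; echo (Eve) has echo→rho.
A3 = A2; e.g. tango (Adam) can still go to sigma. Fixed point.
gamma enters the attractor at level 2, so Eve can force the target in 2 moves from there.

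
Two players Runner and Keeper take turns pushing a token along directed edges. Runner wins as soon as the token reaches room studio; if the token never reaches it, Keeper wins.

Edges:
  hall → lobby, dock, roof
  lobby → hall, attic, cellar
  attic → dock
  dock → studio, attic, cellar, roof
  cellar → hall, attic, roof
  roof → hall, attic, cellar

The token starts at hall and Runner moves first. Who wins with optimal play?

Track states (vertex, player-to-move).
A0 = {(studio,Runner), (studio,Keeper)}
A1: add {(dock,Runner)}.
A2: add {(attic,Keeper)}.
A3: add {(lobby,Runner), (cellar,Runner), (roof,Runner)}.
A4: add {(hall,Keeper)}.
A5 = A4; e.g. (hall,Runner) stays out. (hall,Runner) never enters ⇒ Keeper avoids the target.

Keeper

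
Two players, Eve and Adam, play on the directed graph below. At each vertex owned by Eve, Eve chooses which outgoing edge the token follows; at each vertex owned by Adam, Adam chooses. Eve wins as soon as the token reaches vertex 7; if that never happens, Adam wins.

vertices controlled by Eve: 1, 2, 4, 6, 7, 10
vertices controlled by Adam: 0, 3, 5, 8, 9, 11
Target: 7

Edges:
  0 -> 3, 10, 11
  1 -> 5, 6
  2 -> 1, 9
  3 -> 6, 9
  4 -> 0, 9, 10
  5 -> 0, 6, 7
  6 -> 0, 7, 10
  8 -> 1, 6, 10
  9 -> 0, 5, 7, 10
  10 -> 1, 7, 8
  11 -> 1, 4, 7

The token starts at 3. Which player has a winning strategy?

A0 = {7}
A1: add {6, 10} — 6 (Eve) has 6→7; 10 (Eve) has 10→7.
A2: add {1, 4} — 1 (Eve) has 1→6; 4 (Eve) has 4→10.
A3: add {2, 8, 11} — 2 (Eve) has 2→1; 8 (Adam): all of {1, 6, 10} already in; 11 (Adam): all of {1, 4, 7} already in.
A4 = A3; e.g. 0 (Adam) can still go to 3. Fixed point.
3 never enters the attractor, so Adam can avoid the target forever.

Adam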